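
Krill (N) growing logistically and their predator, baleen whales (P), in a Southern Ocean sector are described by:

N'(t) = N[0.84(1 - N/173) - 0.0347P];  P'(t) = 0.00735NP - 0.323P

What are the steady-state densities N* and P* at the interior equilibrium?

N* ≈ 43.9, P* ≈ 18.1

From dP/dt = 0 with P > 0: 0.00735N* = 0.323, so N* = 43.9.
Substitute into dN/dt = 0: 0.84(1 - 43.9/173) = 0.0347P*.
The bracket is 0.746, giving P* = 0.627/0.0347 = 18.1.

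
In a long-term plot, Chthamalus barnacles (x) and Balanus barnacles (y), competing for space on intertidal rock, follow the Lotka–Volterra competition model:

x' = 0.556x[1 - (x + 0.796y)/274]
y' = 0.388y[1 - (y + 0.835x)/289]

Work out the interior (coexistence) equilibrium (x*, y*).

x* ≈ 131, y* ≈ 180

Setting both brackets to zero gives the nullclines x + 0.796y = 274 and 0.835x + y = 289.
Substituting y = 289 - 0.835x into the first: x(1 - 0.796·0.835) = 274 - 0.796·289.
So x* = 44/0.335 = 131, and then y* = 289 - 0.835·131 = 180.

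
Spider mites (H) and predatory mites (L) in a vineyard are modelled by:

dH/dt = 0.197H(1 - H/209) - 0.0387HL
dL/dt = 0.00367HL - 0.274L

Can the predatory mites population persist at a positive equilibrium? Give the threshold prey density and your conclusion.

The predator equation gives dL/dt > 0 only when H > 0.274/0.00367 = 74.7.
Without the predator, H → K = 209. Since 209 > 74.7, the predator can invade and persist.

Threshold H = 74.7; K > 74.7, so yes, the predator persists.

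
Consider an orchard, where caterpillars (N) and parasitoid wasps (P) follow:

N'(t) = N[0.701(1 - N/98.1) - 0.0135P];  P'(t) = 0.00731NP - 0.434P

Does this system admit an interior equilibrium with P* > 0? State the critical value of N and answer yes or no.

Threshold N = 59.4; K > 59.4, so yes, the predator persists.

The predator equation gives dP/dt > 0 only when N > 0.434/0.00731 = 59.4.
Without the predator, N → K = 98.1. Since 98.1 > 59.4, the predator can invade and persist.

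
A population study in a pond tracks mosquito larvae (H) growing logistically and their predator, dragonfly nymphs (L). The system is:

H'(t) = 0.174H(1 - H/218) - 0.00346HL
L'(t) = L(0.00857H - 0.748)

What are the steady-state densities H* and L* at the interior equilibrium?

H* ≈ 87.3, L* ≈ 30.2

From dL/dt = 0 with L > 0: 0.00857H* = 0.748, so H* = 87.3.
Substitute into dH/dt = 0: 0.174(1 - 87.3/218) = 0.00346L*.
The bracket is 0.6, giving L* = 0.104/0.00346 = 30.2.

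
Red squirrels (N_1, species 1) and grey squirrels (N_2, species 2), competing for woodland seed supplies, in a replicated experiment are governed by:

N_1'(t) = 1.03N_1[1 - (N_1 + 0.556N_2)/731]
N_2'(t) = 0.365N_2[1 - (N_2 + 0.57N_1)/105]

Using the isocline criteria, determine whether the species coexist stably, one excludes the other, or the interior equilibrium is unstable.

Compare the nullcline intercepts: K1/α12 = 731/0.556 = 1310 > K2 = 105; K2/α21 = 105/0.57 = 184 < K1 = 731.
Since the inequalities point opposite ways, species 1 can invade but species 2 cannot.

species 1 excludes species 2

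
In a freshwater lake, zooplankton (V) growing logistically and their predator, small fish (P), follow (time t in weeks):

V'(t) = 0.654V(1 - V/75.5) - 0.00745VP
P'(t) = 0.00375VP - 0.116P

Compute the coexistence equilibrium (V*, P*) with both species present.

From dP/dt = 0 with P > 0: 0.00375V* = 0.116, so V* = 30.9.
Substitute into dV/dt = 0: 0.654(1 - 30.9/75.5) = 0.00745P*.
The bracket is 0.59, giving P* = 0.386/0.00745 = 51.8.

V* ≈ 30.9, P* ≈ 51.8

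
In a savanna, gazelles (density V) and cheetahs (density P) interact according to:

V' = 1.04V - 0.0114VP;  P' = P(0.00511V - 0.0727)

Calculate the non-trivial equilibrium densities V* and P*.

V* ≈ 14.2, P* ≈ 91.2

Set dP/dt = 0 with P > 0: 0.00511V - 0.0727 = 0, so V* = 0.0727/0.00511 = 14.2.
Set dV/dt = 0 with V > 0: 1.04 - 0.0114P = 0, so P* = 1.04/0.0114 = 91.2.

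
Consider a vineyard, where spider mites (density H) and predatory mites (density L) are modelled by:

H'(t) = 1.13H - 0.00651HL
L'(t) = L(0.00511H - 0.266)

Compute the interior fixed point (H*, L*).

H* ≈ 52.1, L* ≈ 174

Set dL/dt = 0 with L > 0: 0.00511H - 0.266 = 0, so H* = 0.266/0.00511 = 52.1.
Set dH/dt = 0 with H > 0: 1.13 - 0.00651L = 0, so L* = 1.13/0.00651 = 174.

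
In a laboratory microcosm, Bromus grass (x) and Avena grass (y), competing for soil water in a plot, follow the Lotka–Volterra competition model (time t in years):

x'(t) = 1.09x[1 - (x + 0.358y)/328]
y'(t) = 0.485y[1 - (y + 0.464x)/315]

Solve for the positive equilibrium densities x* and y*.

Setting both brackets to zero gives the nullclines x + 0.358y = 328 and 0.464x + y = 315.
Substituting y = 315 - 0.464x into the first: x(1 - 0.358·0.464) = 328 - 0.358·315.
So x* = 215/0.834 = 258, and then y* = 315 - 0.464·258 = 195.

x* ≈ 258, y* ≈ 195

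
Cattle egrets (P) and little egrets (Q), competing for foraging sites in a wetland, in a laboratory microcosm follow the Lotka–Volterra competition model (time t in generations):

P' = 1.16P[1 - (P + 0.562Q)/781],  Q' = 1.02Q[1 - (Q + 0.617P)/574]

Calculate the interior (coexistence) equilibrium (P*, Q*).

Setting both brackets to zero gives the nullclines P + 0.562Q = 781 and 0.617P + Q = 574.
Substituting Q = 574 - 0.617P into the first: P(1 - 0.562·0.617) = 781 - 0.562·574.
So P* = 458/0.653 = 702, and then Q* = 574 - 0.617·702 = 141.

P* ≈ 702, Q* ≈ 141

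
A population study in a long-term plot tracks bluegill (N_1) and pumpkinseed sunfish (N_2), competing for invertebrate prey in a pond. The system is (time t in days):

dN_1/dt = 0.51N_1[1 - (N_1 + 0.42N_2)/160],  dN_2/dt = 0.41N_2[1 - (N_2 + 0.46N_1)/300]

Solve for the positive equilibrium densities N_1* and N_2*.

Setting both brackets to zero gives the nullclines N_1 + 0.42N_2 = 160 and 0.46N_1 + N_2 = 300.
Substituting N_2 = 300 - 0.46N_1 into the first: N_1(1 - 0.42·0.46) = 160 - 0.42·300.
So N_1* = 34/0.807 = 42.1, and then N_2* = 300 - 0.46·42.1 = 281.

N_1* ≈ 42.1, N_2* ≈ 281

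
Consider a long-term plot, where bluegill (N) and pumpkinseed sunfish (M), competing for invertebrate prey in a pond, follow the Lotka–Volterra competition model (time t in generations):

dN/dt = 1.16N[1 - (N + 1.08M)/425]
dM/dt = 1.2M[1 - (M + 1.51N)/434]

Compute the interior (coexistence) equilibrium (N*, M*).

N* ≈ 69.3, M* ≈ 329

Setting both brackets to zero gives the nullclines N + 1.08M = 425 and 1.51N + M = 434.
Substituting M = 434 - 1.51N into the first: N(1 - 1.08·1.51) = 425 - 1.08·434.
So N* = -43.7/-0.631 = 69.3, and then M* = 434 - 1.51·69.3 = 329.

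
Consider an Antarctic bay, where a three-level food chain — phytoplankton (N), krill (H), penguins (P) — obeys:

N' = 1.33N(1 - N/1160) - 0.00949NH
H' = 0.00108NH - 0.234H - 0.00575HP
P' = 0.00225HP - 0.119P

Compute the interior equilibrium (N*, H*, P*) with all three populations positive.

From dP/dt = 0: 0.00225H* = 0.119, so H* = 52.9.
From dN/dt = 0: 1.33(1 - N*/1160) = 0.00949·52.9, giving N* = 1160·(1 - 0.377) = 722.
From dH/dt = 0: 0.00108·722 - 0.234 = 0.00575P*, so P* = 0.546/0.00575 = 95.

N* ≈ 722, H* ≈ 52.9, P* ≈ 95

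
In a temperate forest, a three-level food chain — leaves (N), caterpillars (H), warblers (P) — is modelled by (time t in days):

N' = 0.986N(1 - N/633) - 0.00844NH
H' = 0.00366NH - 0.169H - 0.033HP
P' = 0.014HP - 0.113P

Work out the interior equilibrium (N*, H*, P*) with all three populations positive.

N* ≈ 589, H* ≈ 8.07, P* ≈ 60.2

From dP/dt = 0: 0.014H* = 0.113, so H* = 8.07.
From dN/dt = 0: 0.986(1 - N*/633) = 0.00844·8.07, giving N* = 633·(1 - 0.0691) = 589.
From dH/dt = 0: 0.00366·589 - 0.169 = 0.033P*, so P* = 1.99/0.033 = 60.2.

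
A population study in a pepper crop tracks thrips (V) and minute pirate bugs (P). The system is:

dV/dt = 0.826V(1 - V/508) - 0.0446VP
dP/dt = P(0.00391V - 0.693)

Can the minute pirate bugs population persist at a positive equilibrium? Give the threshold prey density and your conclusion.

Threshold V = 177; K > 177, so yes, the predator persists.

The predator equation gives dP/dt > 0 only when V > 0.693/0.00391 = 177.
Without the predator, V → K = 508. Since 508 > 177, the predator can invade and persist.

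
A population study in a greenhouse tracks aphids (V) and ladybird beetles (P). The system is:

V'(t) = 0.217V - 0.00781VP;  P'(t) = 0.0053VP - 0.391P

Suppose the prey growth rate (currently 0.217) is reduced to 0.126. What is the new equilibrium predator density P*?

P* ≈ 16.1

At the interior fixed point, setting dV/dt = 0 with V > 0 fixes P* = (prey growth rate)/(VP coefficient) — independent of the other coefficients.
With the change, P* = 0.126/0.00781 = 16.1; it falls from 27.8.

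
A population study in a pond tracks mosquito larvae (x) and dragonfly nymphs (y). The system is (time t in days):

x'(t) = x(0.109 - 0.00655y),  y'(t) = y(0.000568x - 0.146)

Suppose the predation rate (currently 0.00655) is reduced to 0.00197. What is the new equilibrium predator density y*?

At the interior fixed point, setting dx/dt = 0 with x > 0 fixes y* = (prey growth rate)/(xy coefficient) — independent of the other coefficients.
With the change, y* = 0.109/0.00197 = 55.3; it rises from 16.6.

y* ≈ 55.3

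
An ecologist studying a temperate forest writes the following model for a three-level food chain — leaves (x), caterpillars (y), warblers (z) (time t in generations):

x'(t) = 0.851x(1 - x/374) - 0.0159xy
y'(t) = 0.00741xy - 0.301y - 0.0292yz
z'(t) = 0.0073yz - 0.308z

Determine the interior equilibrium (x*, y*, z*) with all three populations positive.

From dz/dt = 0: 0.0073y* = 0.308, so y* = 42.2.
From dx/dt = 0: 0.851(1 - x*/374) = 0.0159·42.2, giving x* = 374·(1 - 0.788) = 79.2.
From dy/dt = 0: 0.00741·79.2 - 0.301 = 0.0292z*, so z* = 0.286/0.0292 = 9.78.

x* ≈ 79.2, y* ≈ 42.2, z* ≈ 9.78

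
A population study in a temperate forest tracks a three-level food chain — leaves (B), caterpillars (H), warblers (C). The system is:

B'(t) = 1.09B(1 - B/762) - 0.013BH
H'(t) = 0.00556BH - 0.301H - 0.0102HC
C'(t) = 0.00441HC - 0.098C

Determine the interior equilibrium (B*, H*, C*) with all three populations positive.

From dC/dt = 0: 0.00441H* = 0.098, so H* = 22.2.
From dB/dt = 0: 1.09(1 - B*/762) = 0.013·22.2, giving B* = 762·(1 - 0.265) = 560.
From dH/dt = 0: 0.00556·560 - 0.301 = 0.0102C*, so C* = 2.81/0.0102 = 276.

B* ≈ 560, H* ≈ 22.2, C* ≈ 276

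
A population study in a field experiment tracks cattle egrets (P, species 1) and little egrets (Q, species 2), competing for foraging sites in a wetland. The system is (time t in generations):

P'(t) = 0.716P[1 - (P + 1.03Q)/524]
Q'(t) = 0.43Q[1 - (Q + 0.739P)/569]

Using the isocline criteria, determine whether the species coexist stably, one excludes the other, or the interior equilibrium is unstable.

species 2 excludes species 1

Compare the nullcline intercepts: K1/α12 = 524/1.03 = 509 < K2 = 569; K2/α21 = 569/0.739 = 770 > K1 = 524.
Since the inequalities point opposite ways, species 2 can invade but species 1 cannot.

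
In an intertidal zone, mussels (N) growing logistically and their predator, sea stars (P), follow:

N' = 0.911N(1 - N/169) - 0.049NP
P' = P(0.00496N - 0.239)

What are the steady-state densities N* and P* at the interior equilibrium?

From dP/dt = 0 with P > 0: 0.00496N* = 0.239, so N* = 48.2.
Substitute into dN/dt = 0: 0.911(1 - 48.2/169) = 0.049P*.
The bracket is 0.715, giving P* = 0.651/0.049 = 13.3.

N* ≈ 48.2, P* ≈ 13.3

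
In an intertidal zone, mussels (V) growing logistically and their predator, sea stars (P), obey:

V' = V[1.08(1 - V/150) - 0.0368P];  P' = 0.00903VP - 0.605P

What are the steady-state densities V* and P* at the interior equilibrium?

From dP/dt = 0 with P > 0: 0.00903V* = 0.605, so V* = 67.
Substitute into dV/dt = 0: 1.08(1 - 67/150) = 0.0368P*.
The bracket is 0.553, giving P* = 0.598/0.0368 = 16.2.

V* ≈ 67, P* ≈ 16.2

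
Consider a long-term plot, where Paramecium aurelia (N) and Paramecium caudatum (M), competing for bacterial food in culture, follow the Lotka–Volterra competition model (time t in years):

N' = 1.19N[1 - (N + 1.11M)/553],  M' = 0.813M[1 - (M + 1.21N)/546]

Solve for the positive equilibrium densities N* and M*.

Setting both brackets to zero gives the nullclines N + 1.11M = 553 and 1.21N + M = 546.
Substituting M = 546 - 1.21N into the first: N(1 - 1.11·1.21) = 553 - 1.11·546.
So N* = -53.1/-0.343 = 155, and then M* = 546 - 1.21·155 = 359.

N* ≈ 155, M* ≈ 359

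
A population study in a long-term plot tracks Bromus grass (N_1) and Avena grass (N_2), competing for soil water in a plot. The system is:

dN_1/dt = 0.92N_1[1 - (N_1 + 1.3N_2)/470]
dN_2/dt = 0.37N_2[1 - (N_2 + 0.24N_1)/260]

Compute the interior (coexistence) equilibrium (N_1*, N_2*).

N_1* ≈ 192, N_2* ≈ 214

Setting both brackets to zero gives the nullclines N_1 + 1.3N_2 = 470 and 0.24N_1 + N_2 = 260.
Substituting N_2 = 260 - 0.24N_1 into the first: N_1(1 - 1.3·0.24) = 470 - 1.3·260.
So N_1* = 132/0.688 = 192, and then N_2* = 260 - 0.24·192 = 214.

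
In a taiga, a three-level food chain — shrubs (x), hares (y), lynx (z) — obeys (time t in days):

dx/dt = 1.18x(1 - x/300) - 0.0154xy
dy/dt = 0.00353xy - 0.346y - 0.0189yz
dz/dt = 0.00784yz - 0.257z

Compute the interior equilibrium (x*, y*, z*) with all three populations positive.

From dz/dt = 0: 0.00784y* = 0.257, so y* = 32.8.
From dx/dt = 0: 1.18(1 - x*/300) = 0.0154·32.8, giving x* = 300·(1 - 0.428) = 172.
From dy/dt = 0: 0.00353·172 - 0.346 = 0.0189z*, so z* = 0.26/0.0189 = 13.8.

x* ≈ 172, y* ≈ 32.8, z* ≈ 13.8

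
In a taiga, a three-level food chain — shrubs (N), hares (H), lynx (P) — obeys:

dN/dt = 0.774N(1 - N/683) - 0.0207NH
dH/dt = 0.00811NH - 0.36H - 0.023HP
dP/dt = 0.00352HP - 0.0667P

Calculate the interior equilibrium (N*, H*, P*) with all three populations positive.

N* ≈ 337, H* ≈ 18.9, P* ≈ 103

From dP/dt = 0: 0.00352H* = 0.0667, so H* = 18.9.
From dN/dt = 0: 0.774(1 - N*/683) = 0.0207·18.9, giving N* = 683·(1 - 0.507) = 337.
From dH/dt = 0: 0.00811·337 - 0.36 = 0.023P*, so P* = 2.37/0.023 = 103.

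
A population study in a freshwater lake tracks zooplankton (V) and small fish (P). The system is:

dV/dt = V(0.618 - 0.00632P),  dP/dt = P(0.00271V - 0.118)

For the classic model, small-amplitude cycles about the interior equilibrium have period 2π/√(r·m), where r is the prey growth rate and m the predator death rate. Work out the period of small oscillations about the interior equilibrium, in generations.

T ≈ 23.3 generations

Here r = 0.618 and m = 0.118, so r·m = 0.0729.
ω = √0.0729 = 0.27 per generation, hence T = 2π/ω ≈ 23.3 generations.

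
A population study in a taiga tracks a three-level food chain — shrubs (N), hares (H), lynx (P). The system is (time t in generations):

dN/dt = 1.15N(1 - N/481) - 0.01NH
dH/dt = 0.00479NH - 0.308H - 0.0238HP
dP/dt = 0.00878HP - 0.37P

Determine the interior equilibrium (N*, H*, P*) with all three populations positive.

N* ≈ 305, H* ≈ 42.1, P* ≈ 48.4

From dP/dt = 0: 0.00878H* = 0.37, so H* = 42.1.
From dN/dt = 0: 1.15(1 - N*/481) = 0.01·42.1, giving N* = 481·(1 - 0.366) = 305.
From dH/dt = 0: 0.00479·305 - 0.308 = 0.0238P*, so P* = 1.15/0.0238 = 48.4.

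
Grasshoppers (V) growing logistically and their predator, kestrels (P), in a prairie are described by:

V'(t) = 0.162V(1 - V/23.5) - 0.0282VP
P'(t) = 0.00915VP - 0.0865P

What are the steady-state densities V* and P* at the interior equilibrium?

V* ≈ 9.45, P* ≈ 3.43

From dP/dt = 0 with P > 0: 0.00915V* = 0.0865, so V* = 9.45.
Substitute into dV/dt = 0: 0.162(1 - 9.45/23.5) = 0.0282P*.
The bracket is 0.598, giving P* = 0.0968/0.0282 = 3.43.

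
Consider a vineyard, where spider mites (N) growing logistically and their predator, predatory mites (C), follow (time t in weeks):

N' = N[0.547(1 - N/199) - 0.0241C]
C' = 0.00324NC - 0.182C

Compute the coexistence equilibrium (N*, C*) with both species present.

From dC/dt = 0 with C > 0: 0.00324N* = 0.182, so N* = 56.2.
Substitute into dN/dt = 0: 0.547(1 - 56.2/199) = 0.0241C*.
The bracket is 0.718, giving C* = 0.393/0.0241 = 16.3.

N* ≈ 56.2, C* ≈ 16.3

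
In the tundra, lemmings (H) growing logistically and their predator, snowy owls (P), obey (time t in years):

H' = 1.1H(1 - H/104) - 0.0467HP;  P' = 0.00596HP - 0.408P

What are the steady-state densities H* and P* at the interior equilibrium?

H* ≈ 68.5, P* ≈ 8.05

From dP/dt = 0 with P > 0: 0.00596H* = 0.408, so H* = 68.5.
Substitute into dH/dt = 0: 1.1(1 - 68.5/104) = 0.0467P*.
The bracket is 0.342, giving P* = 0.376/0.0467 = 8.05.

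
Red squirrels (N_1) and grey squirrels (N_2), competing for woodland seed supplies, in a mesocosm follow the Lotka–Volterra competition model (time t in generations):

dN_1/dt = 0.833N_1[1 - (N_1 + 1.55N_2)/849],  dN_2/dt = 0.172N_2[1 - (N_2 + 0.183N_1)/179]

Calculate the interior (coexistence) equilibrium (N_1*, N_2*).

Setting both brackets to zero gives the nullclines N_1 + 1.55N_2 = 849 and 0.183N_1 + N_2 = 179.
Substituting N_2 = 179 - 0.183N_1 into the first: N_1(1 - 1.55·0.183) = 849 - 1.55·179.
So N_1* = 572/0.716 = 798, and then N_2* = 179 - 0.183·798 = 33.

N_1* ≈ 798, N_2* ≈ 33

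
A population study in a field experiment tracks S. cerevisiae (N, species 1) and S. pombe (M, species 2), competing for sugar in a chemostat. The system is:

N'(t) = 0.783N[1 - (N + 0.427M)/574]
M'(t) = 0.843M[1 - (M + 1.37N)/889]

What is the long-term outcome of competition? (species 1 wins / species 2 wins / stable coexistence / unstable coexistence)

Compare the nullcline intercepts: K1/α12 = 574/0.427 = 1340 > K2 = 889; K2/α21 = 889/1.37 = 649 > K1 = 574.
Since both inequalities hold, each species can invade when rare, so the interior equilibrium is stable.

stable coexistence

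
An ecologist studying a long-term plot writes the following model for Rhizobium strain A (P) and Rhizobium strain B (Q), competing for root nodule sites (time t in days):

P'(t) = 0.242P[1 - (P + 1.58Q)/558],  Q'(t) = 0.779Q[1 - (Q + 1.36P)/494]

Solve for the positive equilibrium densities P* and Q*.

P* ≈ 194, Q* ≈ 231

Setting both brackets to zero gives the nullclines P + 1.58Q = 558 and 1.36P + Q = 494.
Substituting Q = 494 - 1.36P into the first: P(1 - 1.58·1.36) = 558 - 1.58·494.
So P* = -223/-1.15 = 194, and then Q* = 494 - 1.36·194 = 231.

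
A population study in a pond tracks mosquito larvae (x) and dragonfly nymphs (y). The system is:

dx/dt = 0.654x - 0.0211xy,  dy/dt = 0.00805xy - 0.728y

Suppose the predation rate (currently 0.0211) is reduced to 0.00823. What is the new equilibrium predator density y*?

At the interior fixed point, setting dx/dt = 0 with x > 0 fixes y* = (prey growth rate)/(xy coefficient) — independent of the other coefficients.
With the change, y* = 0.654/0.00823 = 79.5; it rises from 31.

y* ≈ 79.5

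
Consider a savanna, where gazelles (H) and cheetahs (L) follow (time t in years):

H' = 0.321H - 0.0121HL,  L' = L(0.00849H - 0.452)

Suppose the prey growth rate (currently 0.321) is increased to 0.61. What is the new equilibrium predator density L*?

L* ≈ 50.4

At the interior fixed point, setting dH/dt = 0 with H > 0 fixes L* = (prey growth rate)/(HL coefficient) — independent of the other coefficients.
With the change, L* = 0.61/0.0121 = 50.4; it rises from 26.5.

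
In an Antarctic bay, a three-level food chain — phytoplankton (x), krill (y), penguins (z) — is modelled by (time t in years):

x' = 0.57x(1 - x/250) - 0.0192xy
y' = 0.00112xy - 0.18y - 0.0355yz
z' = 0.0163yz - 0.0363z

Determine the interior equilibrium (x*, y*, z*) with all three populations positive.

From dz/dt = 0: 0.0163y* = 0.0363, so y* = 2.23.
From dx/dt = 0: 0.57(1 - x*/250) = 0.0192·2.23, giving x* = 250·(1 - 0.075) = 231.
From dy/dt = 0: 0.00112·231 - 0.18 = 0.0355z*, so z* = 0.079/0.0355 = 2.23.

x* ≈ 231, y* ≈ 2.23, z* ≈ 2.23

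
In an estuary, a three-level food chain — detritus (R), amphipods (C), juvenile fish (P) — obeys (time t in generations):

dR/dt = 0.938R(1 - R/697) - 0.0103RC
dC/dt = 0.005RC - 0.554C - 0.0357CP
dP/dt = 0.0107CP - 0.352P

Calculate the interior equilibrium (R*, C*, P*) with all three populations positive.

R* ≈ 445, C* ≈ 32.9, P* ≈ 46.8

From dP/dt = 0: 0.0107C* = 0.352, so C* = 32.9.
From dR/dt = 0: 0.938(1 - R*/697) = 0.0103·32.9, giving R* = 697·(1 - 0.361) = 445.
From dC/dt = 0: 0.005·445 - 0.554 = 0.0357P*, so P* = 1.67/0.0357 = 46.8.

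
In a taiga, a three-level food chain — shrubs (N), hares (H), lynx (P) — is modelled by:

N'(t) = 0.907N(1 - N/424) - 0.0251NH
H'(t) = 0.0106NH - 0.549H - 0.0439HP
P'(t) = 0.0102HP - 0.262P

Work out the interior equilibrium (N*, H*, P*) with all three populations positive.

N* ≈ 123, H* ≈ 25.7, P* ≈ 17.1

From dP/dt = 0: 0.0102H* = 0.262, so H* = 25.7.
From dN/dt = 0: 0.907(1 - N*/424) = 0.0251·25.7, giving N* = 424·(1 - 0.711) = 123.
From dH/dt = 0: 0.0106·123 - 0.549 = 0.0439P*, so P* = 0.751/0.0439 = 17.1.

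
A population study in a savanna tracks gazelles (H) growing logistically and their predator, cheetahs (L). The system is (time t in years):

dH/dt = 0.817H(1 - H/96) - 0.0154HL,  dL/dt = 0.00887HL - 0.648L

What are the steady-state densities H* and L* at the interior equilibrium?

H* ≈ 73.1, L* ≈ 12.7

From dL/dt = 0 with L > 0: 0.00887H* = 0.648, so H* = 73.1.
Substitute into dH/dt = 0: 0.817(1 - 73.1/96) = 0.0154L*.
The bracket is 0.239, giving L* = 0.195/0.0154 = 12.7.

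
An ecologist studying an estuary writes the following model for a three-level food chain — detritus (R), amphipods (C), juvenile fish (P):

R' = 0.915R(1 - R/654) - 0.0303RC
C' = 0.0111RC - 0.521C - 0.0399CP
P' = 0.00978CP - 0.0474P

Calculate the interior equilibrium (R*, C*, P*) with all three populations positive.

From dP/dt = 0: 0.00978C* = 0.0474, so C* = 4.85.
From dR/dt = 0: 0.915(1 - R*/654) = 0.0303·4.85, giving R* = 654·(1 - 0.16) = 549.
From dC/dt = 0: 0.0111·549 - 0.521 = 0.0399P*, so P* = 5.57/0.0399 = 140.

R* ≈ 549, C* ≈ 4.85, P* ≈ 140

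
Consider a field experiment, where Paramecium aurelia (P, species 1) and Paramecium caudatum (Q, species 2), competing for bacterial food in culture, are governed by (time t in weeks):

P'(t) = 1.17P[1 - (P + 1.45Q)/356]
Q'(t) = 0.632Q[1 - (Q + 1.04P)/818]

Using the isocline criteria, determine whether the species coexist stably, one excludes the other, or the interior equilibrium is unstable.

Compare the nullcline intercepts: K1/α12 = 356/1.45 = 246 < K2 = 818; K2/α21 = 818/1.04 = 787 > K1 = 356.
Since the inequalities point opposite ways, species 2 can invade but species 1 cannot.

species 2 excludes species 1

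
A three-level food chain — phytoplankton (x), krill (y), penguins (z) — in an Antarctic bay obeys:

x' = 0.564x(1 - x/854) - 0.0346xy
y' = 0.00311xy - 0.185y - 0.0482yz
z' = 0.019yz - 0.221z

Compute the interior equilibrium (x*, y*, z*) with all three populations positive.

x* ≈ 245, y* ≈ 11.6, z* ≈ 11.9

From dz/dt = 0: 0.019y* = 0.221, so y* = 11.6.
From dx/dt = 0: 0.564(1 - x*/854) = 0.0346·11.6, giving x* = 854·(1 - 0.714) = 245.
From dy/dt = 0: 0.00311·245 - 0.185 = 0.0482z*, so z* = 0.576/0.0482 = 11.9.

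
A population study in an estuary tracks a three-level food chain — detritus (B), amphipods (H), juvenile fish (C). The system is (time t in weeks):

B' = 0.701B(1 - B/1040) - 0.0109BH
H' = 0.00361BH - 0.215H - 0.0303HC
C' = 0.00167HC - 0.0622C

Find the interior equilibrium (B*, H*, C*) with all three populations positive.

B* ≈ 438, H* ≈ 37.2, C* ≈ 45.1

From dC/dt = 0: 0.00167H* = 0.0622, so H* = 37.2.
From dB/dt = 0: 0.701(1 - B*/1040) = 0.0109·37.2, giving B* = 1040·(1 - 0.579) = 438.
From dH/dt = 0: 0.00361·438 - 0.215 = 0.0303C*, so C* = 1.37/0.0303 = 45.1.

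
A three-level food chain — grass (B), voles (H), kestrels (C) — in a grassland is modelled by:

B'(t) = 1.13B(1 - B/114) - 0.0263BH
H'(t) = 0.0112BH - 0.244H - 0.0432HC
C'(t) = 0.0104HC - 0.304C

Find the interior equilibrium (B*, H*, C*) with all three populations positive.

B* ≈ 36.4, H* ≈ 29.2, C* ≈ 3.8

From dC/dt = 0: 0.0104H* = 0.304, so H* = 29.2.
From dB/dt = 0: 1.13(1 - B*/114) = 0.0263·29.2, giving B* = 114·(1 - 0.68) = 36.4.
From dH/dt = 0: 0.0112·36.4 - 0.244 = 0.0432C*, so C* = 0.164/0.0432 = 3.8.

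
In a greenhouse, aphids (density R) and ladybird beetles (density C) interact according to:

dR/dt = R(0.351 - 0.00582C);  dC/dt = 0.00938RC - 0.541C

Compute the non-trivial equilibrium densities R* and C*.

Set dC/dt = 0 with C > 0: 0.00938R - 0.541 = 0, so R* = 0.541/0.00938 = 57.7.
Set dR/dt = 0 with R > 0: 0.351 - 0.00582C = 0, so C* = 0.351/0.00582 = 60.3.

R* ≈ 57.7, C* ≈ 60.3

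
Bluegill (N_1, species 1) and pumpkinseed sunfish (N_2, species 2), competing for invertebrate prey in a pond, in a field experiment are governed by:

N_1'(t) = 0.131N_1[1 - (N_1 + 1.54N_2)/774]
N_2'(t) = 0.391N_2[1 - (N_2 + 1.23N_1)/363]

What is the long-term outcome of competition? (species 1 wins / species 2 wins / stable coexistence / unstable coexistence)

species 1 excludes species 2

Compare the nullcline intercepts: K1/α12 = 774/1.54 = 503 > K2 = 363; K2/α21 = 363/1.23 = 295 < K1 = 774.
Since the inequalities point opposite ways, species 1 can invade but species 2 cannot.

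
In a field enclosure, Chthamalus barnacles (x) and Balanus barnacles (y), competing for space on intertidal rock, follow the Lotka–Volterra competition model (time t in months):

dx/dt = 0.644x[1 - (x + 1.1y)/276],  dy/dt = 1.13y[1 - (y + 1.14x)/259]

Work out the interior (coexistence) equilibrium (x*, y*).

Setting both brackets to zero gives the nullclines x + 1.1y = 276 and 1.14x + y = 259.
Substituting y = 259 - 1.14x into the first: x(1 - 1.1·1.14) = 276 - 1.1·259.
So x* = -8.9/-0.254 = 35, and then y* = 259 - 1.14·35 = 219.

x* ≈ 35, y* ≈ 219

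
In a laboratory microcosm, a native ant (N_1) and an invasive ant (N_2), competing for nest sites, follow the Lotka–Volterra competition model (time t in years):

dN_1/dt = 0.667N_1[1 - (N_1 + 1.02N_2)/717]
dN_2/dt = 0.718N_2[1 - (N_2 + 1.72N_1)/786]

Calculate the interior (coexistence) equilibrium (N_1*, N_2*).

N_1* ≈ 112, N_2* ≈ 593

Setting both brackets to zero gives the nullclines N_1 + 1.02N_2 = 717 and 1.72N_1 + N_2 = 786.
Substituting N_2 = 786 - 1.72N_1 into the first: N_1(1 - 1.02·1.72) = 717 - 1.02·786.
So N_1* = -84.7/-0.754 = 112, and then N_2* = 786 - 1.72·112 = 593.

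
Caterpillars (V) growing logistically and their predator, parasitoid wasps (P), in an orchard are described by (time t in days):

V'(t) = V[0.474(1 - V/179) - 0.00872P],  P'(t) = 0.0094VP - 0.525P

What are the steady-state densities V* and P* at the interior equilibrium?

From dP/dt = 0 with P > 0: 0.0094V* = 0.525, so V* = 55.9.
Substitute into dV/dt = 0: 0.474(1 - 55.9/179) = 0.00872P*.
The bracket is 0.688, giving P* = 0.326/0.00872 = 37.4.

V* ≈ 55.9, P* ≈ 37.4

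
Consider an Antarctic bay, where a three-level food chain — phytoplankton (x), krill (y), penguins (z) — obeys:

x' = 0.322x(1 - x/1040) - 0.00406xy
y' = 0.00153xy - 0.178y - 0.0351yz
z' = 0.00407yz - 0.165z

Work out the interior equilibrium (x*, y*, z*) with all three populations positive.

x* ≈ 508, y* ≈ 40.5, z* ≈ 17.1

From dz/dt = 0: 0.00407y* = 0.165, so y* = 40.5.
From dx/dt = 0: 0.322(1 - x*/1040) = 0.00406·40.5, giving x* = 1040·(1 - 0.511) = 508.
From dy/dt = 0: 0.00153·508 - 0.178 = 0.0351z*, so z* = 0.6/0.0351 = 17.1.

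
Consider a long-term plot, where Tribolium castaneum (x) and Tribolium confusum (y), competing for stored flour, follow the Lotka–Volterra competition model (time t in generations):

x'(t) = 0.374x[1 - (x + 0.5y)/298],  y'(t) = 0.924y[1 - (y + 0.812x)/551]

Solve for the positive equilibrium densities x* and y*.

x* ≈ 37.9, y* ≈ 520

Setting both brackets to zero gives the nullclines x + 0.5y = 298 and 0.812x + y = 551.
Substituting y = 551 - 0.812x into the first: x(1 - 0.5·0.812) = 298 - 0.5·551.
So x* = 22.5/0.594 = 37.9, and then y* = 551 - 0.812·37.9 = 520.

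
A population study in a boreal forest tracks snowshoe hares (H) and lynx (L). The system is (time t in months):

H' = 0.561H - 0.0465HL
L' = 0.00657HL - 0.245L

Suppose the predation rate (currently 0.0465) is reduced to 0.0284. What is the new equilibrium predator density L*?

At the interior fixed point, setting dH/dt = 0 with H > 0 fixes L* = (prey growth rate)/(HL coefficient) — independent of the other coefficients.
With the change, L* = 0.561/0.0284 = 19.8; it rises from 12.1.

L* ≈ 19.8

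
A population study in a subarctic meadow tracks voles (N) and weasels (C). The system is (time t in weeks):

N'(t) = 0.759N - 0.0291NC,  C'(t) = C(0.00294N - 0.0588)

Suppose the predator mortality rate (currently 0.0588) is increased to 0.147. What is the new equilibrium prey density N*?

At the interior fixed point, setting dC/dt = 0 with C > 0 fixes N* = (predator death rate)/(NC coefficient) — independent of the other coefficients.
With the change, N* = 0.147/0.00294 = 50; it rises from 20.

N* ≈ 50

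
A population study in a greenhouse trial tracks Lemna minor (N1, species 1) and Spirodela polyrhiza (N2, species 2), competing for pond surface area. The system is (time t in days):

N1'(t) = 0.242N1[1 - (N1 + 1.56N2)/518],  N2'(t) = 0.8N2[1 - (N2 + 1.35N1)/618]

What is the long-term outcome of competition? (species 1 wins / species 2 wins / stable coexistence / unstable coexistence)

Compare the nullcline intercepts: K1/α12 = 518/1.56 = 332 < K2 = 618; K2/α21 = 618/1.35 = 458 < K1 = 518.
Since both are reversed, neither can invade when rare; the interior point is a saddle.

unstable coexistence (outcome depends on initial conditions)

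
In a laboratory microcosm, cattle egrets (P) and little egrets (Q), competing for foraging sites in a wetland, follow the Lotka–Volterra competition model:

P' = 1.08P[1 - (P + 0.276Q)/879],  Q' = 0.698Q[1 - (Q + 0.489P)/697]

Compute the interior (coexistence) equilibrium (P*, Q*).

Setting both brackets to zero gives the nullclines P + 0.276Q = 879 and 0.489P + Q = 697.
Substituting Q = 697 - 0.489P into the first: P(1 - 0.276·0.489) = 879 - 0.276·697.
So P* = 687/0.865 = 794, and then Q* = 697 - 0.489·794 = 309.

P* ≈ 794, Q* ≈ 309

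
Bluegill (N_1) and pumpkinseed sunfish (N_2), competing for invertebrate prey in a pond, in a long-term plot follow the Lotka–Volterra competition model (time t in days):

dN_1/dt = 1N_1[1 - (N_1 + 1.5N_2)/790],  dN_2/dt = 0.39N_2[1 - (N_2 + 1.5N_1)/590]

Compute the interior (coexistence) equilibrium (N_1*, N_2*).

Setting both brackets to zero gives the nullclines N_1 + 1.5N_2 = 790 and 1.5N_1 + N_2 = 590.
Substituting N_2 = 590 - 1.5N_1 into the first: N_1(1 - 1.5·1.5) = 790 - 1.5·590.
So N_1* = -95/-1.25 = 76, and then N_2* = 590 - 1.5·76 = 476.

N_1* ≈ 76, N_2* ≈ 476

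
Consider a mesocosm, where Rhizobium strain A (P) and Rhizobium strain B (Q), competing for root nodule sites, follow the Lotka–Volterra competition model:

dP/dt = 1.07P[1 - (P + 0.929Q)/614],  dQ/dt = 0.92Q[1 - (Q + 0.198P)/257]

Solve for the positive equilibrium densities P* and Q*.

P* ≈ 460, Q* ≈ 166

Setting both brackets to zero gives the nullclines P + 0.929Q = 614 and 0.198P + Q = 257.
Substituting Q = 257 - 0.198P into the first: P(1 - 0.929·0.198) = 614 - 0.929·257.
So P* = 375/0.816 = 460, and then Q* = 257 - 0.198·460 = 166.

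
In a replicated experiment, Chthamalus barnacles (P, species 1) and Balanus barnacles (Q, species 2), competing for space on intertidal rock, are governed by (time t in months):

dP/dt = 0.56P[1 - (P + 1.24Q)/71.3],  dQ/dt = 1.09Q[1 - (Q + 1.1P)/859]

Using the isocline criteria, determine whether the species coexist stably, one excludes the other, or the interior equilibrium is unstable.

Compare the nullcline intercepts: K1/α12 = 71.3/1.24 = 57.5 < K2 = 859; K2/α21 = 859/1.1 = 781 > K1 = 71.3.
Since the inequalities point opposite ways, species 2 can invade but species 1 cannot.

species 2 excludes species 1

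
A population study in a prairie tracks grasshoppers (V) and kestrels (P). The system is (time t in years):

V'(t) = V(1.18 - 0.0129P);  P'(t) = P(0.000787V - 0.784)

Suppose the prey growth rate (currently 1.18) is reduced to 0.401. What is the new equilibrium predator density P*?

P* ≈ 31.1

At the interior fixed point, setting dV/dt = 0 with V > 0 fixes P* = (prey growth rate)/(VP coefficient) — independent of the other coefficients.
With the change, P* = 0.401/0.0129 = 31.1; it falls from 91.5.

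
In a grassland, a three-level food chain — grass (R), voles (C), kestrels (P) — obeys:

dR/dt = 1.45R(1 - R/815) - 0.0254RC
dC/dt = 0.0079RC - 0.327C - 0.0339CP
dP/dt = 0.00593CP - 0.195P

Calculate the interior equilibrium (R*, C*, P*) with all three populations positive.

R* ≈ 346, C* ≈ 32.9, P* ≈ 70.9

From dP/dt = 0: 0.00593C* = 0.195, so C* = 32.9.
From dR/dt = 0: 1.45(1 - R*/815) = 0.0254·32.9, giving R* = 815·(1 - 0.576) = 346.
From dC/dt = 0: 0.0079·346 - 0.327 = 0.0339P*, so P* = 2.4/0.0339 = 70.9.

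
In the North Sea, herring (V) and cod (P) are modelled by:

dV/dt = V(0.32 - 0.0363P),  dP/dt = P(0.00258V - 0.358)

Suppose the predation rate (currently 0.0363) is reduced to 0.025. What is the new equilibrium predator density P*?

P* ≈ 12.8

At the interior fixed point, setting dV/dt = 0 with V > 0 fixes P* = (prey growth rate)/(VP coefficient) — independent of the other coefficients.
With the change, P* = 0.32/0.025 = 12.8; it rises from 8.82.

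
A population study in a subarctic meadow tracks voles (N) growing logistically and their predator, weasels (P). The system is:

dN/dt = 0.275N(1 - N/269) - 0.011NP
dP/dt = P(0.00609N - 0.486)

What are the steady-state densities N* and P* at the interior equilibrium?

N* ≈ 79.8, P* ≈ 17.6

From dP/dt = 0 with P > 0: 0.00609N* = 0.486, so N* = 79.8.
Substitute into dN/dt = 0: 0.275(1 - 79.8/269) = 0.011P*.
The bracket is 0.703, giving P* = 0.193/0.011 = 17.6.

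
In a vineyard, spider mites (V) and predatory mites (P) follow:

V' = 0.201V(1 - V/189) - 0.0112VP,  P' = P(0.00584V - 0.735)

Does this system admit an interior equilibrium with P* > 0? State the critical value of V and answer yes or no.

Threshold V = 126; K > 126, so yes, the predator persists.

The predator equation gives dP/dt > 0 only when V > 0.735/0.00584 = 126.
Without the predator, V → K = 189. Since 189 > 126, the predator can invade and persist.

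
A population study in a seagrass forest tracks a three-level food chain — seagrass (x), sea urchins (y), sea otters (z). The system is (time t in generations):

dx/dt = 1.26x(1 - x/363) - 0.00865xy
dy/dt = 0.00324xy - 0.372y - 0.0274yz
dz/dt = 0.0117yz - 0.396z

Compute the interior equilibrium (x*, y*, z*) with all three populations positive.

x* ≈ 279, y* ≈ 33.8, z* ≈ 19.4

From dz/dt = 0: 0.0117y* = 0.396, so y* = 33.8.
From dx/dt = 0: 1.26(1 - x*/363) = 0.00865·33.8, giving x* = 363·(1 - 0.232) = 279.
From dy/dt = 0: 0.00324·279 - 0.372 = 0.0274z*, so z* = 0.531/0.0274 = 19.4.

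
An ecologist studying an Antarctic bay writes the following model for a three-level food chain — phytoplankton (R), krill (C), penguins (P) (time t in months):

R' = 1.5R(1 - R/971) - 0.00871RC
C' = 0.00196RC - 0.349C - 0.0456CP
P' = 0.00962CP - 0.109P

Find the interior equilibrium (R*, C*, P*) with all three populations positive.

From dP/dt = 0: 0.00962C* = 0.109, so C* = 11.3.
From dR/dt = 0: 1.5(1 - R*/971) = 0.00871·11.3, giving R* = 971·(1 - 0.0658) = 907.
From dC/dt = 0: 0.00196·907 - 0.349 = 0.0456P*, so P* = 1.43/0.0456 = 31.3.

R* ≈ 907, C* ≈ 11.3, P* ≈ 31.3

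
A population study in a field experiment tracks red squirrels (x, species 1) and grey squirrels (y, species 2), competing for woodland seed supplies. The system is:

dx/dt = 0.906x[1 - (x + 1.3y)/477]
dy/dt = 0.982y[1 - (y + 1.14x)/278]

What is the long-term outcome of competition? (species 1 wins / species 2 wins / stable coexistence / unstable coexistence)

species 1 excludes species 2

Compare the nullcline intercepts: K1/α12 = 477/1.3 = 367 > K2 = 278; K2/α21 = 278/1.14 = 244 < K1 = 477.
Since the inequalities point opposite ways, species 1 can invade but species 2 cannot.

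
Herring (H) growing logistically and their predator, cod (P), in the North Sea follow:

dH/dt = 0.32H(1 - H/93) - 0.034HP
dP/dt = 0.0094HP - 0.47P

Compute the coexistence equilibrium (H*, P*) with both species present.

H* ≈ 50, P* ≈ 4.35

From dP/dt = 0 with P > 0: 0.0094H* = 0.47, so H* = 50.
Substitute into dH/dt = 0: 0.32(1 - 50/93) = 0.034P*.
The bracket is 0.462, giving P* = 0.148/0.034 = 4.35.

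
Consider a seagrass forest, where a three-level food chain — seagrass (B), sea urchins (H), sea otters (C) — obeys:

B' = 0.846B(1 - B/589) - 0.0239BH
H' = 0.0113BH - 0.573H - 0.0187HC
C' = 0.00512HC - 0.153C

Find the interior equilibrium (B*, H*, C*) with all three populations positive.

B* ≈ 91.8, H* ≈ 29.9, C* ≈ 24.8

From dC/dt = 0: 0.00512H* = 0.153, so H* = 29.9.
From dB/dt = 0: 0.846(1 - B*/589) = 0.0239·29.9, giving B* = 589·(1 - 0.844) = 91.8.
From dH/dt = 0: 0.0113·91.8 - 0.573 = 0.0187C*, so C* = 0.464/0.0187 = 24.8.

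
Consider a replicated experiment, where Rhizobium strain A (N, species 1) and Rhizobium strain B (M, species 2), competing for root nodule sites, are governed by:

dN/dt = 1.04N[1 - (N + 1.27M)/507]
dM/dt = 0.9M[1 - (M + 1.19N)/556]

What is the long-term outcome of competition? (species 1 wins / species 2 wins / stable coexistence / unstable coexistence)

unstable coexistence (outcome depends on initial conditions)

Compare the nullcline intercepts: K1/α12 = 507/1.27 = 399 < K2 = 556; K2/α21 = 556/1.19 = 467 < K1 = 507.
Since both are reversed, neither can invade when rare; the interior point is a saddle.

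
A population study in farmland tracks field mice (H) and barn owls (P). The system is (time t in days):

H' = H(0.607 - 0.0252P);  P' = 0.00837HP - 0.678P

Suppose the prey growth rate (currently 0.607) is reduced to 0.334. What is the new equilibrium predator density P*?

At the interior fixed point, setting dH/dt = 0 with H > 0 fixes P* = (prey growth rate)/(HP coefficient) — independent of the other coefficients.
With the change, P* = 0.334/0.0252 = 13.3; it falls from 24.1.

P* ≈ 13.3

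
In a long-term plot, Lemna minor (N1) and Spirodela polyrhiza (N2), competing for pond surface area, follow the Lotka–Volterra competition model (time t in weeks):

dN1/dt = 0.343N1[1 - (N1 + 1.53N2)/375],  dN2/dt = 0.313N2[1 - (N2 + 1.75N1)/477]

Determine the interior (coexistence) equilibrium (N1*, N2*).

Setting both brackets to zero gives the nullclines N1 + 1.53N2 = 375 and 1.75N1 + N2 = 477.
Substituting N2 = 477 - 1.75N1 into the first: N1(1 - 1.53·1.75) = 375 - 1.53·477.
So N1* = -355/-1.68 = 212, and then N2* = 477 - 1.75·212 = 107.

N1* ≈ 212, N2* ≈ 107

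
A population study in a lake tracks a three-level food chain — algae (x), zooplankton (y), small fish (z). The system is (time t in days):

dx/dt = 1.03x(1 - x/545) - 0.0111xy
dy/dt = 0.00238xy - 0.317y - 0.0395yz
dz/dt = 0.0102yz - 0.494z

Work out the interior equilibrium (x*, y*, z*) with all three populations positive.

From dz/dt = 0: 0.0102y* = 0.494, so y* = 48.4.
From dx/dt = 0: 1.03(1 - x*/545) = 0.0111·48.4, giving x* = 545·(1 - 0.522) = 261.
From dy/dt = 0: 0.00238·261 - 0.317 = 0.0395z*, so z* = 0.303/0.0395 = 7.67.

x* ≈ 261, y* ≈ 48.4, z* ≈ 7.67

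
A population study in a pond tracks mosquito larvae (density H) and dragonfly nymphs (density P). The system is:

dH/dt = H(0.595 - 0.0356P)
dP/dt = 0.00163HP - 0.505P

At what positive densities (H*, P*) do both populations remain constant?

H* ≈ 310, P* ≈ 16.7

Set dP/dt = 0 with P > 0: 0.00163H - 0.505 = 0, so H* = 0.505/0.00163 = 310.
Set dH/dt = 0 with H > 0: 0.595 - 0.0356P = 0, so P* = 0.595/0.0356 = 16.7.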